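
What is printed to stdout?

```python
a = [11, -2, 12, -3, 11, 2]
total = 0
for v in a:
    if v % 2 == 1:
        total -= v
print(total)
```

v=11: odd, total = 0-11 = -11
v=-2: not odd
v=12: not odd
v=-3: odd, total = (-11)-(-3) = -8
v=11: odd, total = (-8)-11 = -19
v=2: not odd

-19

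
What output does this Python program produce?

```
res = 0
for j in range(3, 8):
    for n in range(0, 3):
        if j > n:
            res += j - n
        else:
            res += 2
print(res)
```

j=3,n=0: 3>0, res = 0+3 = 3
j=3,n=1: 3>1, res = 3+2 = 5
j=3,n=2: 3>2, res = 5+1 = 6
j=4,n=0: 4>0, res = 6+4 = 10
j=4,n=1: 4>1, res = 10+3 = 13
j=4,n=2: 4>2, res = 13+2 = 15
j=5,n=0: 5>0, res = 15+5 = 20
j=5,n=1: 5>1, res = 20+4 = 24
j=5,n=2: 5>2, res = 24+3 = 27
j=6,n=0: 6>0, res = 27+6 = 33
j=6,n=1: 6>1, res = 33+5 = 38
j=6,n=2: 6>2, res = 38+4 = 42
j=7,n=0: 7>0, res = 42+7 = 49
j=7,n=1: 7>1, res = 49+6 = 55
j=7,n=2: 7>2, res = 55+5 = 60

60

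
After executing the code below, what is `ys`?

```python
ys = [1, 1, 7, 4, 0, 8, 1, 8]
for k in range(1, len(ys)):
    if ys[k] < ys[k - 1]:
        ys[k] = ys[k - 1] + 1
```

[1, 1, 7, 8, 9, 10, 11, 12]

k=1: 1>=1, unchanged → [1, 1, 7, 4, 0, 8, 1, 8]
k=2: 7>=1, unchanged → [1, 1, 7, 4, 0, 8, 1, 8]
k=3: 4<7, ys[3] = 7+1 = 8 → [1, 1, 7, 8, 0, 8, 1, 8]
k=4: 0<8, ys[4] = 8+1 = 9 → [1, 1, 7, 8, 9, 8, 1, 8]
k=5: 8<9, ys[5] = 9+1 = 10 → [1, 1, 7, 8, 9, 10, 1, 8]
k=6: 1<10, ys[6] = 10+1 = 11 → [1, 1, 7, 8, 9, 10, 11, 8]
k=7: 8<11, ys[7] = 11+1 = 12 → [1, 1, 7, 8, 9, 10, 11, 12]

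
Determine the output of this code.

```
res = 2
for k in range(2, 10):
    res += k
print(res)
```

k=2: res = 2+2 = 4
k=3: res = 4+3 = 7
k=4: res = 7+4 = 11
k=5: res = 11+5 = 16
k=6: res = 16+6 = 22
k=7: res = 22+7 = 29
k=8: res = 29+8 = 37
k=9: res = 37+9 = 46

46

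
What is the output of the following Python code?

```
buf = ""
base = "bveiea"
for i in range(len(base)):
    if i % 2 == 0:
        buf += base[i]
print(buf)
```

i=0: add 'b' → 'b'
i=1: skip
i=2: add 'e' → 'be'
i=3: skip
i=4: add 'e' → 'bee'
i=5: skip

bee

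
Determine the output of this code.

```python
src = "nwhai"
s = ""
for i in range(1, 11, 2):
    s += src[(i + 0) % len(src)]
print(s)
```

i=1: add src[1]='w' → 'w'
i=3: add src[3]='a' → 'wa'
i=5: add src[0]='n' → 'wan'
i=7: add src[2]='h' → 'wanh'
i=9: add src[4]='i' → 'wanhi'

wanhi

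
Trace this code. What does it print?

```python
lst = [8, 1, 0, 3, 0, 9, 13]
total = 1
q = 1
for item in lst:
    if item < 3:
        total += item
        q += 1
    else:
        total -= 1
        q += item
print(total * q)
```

item=8: not <3, total = 1-1 = 0; q=9
item=1: <3, total = 0+1 = 1; q=10
item=0: <3, total = 1+0 = 1; q=11
item=3: not <3, total = 1-1 = 0; q=14
item=0: <3, total = 0+0 = 0; q=15
item=9: not <3, total = 0-1 = -1; q=24
item=13: not <3, total = (-1)-1 = -2; q=37
total*q = (-2)*37 = -74

-74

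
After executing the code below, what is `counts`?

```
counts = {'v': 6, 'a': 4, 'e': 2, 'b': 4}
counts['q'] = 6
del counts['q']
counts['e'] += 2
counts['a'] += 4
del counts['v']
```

counts['q'] = 6 → {'v': 6, 'a': 4, 'e': 2, 'b': 4, 'q': 6}
del 'q' → {'v': 6, 'a': 4, 'e': 2, 'b': 4}
counts['e'] = 2+2 = 4 → {'v': 6, 'a': 4, 'e': 4, 'b': 4}
counts['a'] = 4+4 = 8 → {'v': 6, 'a': 8, 'e': 4, 'b': 4}
del 'v' → {'a': 8, 'e': 4, 'b': 4}

{'a': 8, 'e': 4, 'b': 4}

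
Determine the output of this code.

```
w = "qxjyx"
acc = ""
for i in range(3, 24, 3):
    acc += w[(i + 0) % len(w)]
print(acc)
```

yxxjqyx

i=3: add w[3]='y' → 'y'
i=6: add w[1]='x' → 'yx'
i=9: add w[4]='x' → 'yxx'
i=12: add w[2]='j' → 'yxxj'
i=15: add w[0]='q' → 'yxxjq'
i=18: add w[3]='y' → 'yxxjqy'
i=21: add w[1]='x' → 'yxxjqyx'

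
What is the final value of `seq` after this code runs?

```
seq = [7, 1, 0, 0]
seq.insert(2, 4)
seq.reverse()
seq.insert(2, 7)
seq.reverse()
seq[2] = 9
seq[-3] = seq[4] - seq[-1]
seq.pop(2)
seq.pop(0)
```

[1, 0, 0, 0]

insert 4 at 2 → [7, 1, 4, 0, 0]
reverse → [0, 0, 4, 1, 7]
insert 7 at 2 → [0, 0, 7, 4, 1, 7]
reverse → [7, 1, 4, 7, 0, 0]
seq[2] = 9 → [7, 1, 9, 7, 0, 0]
seq[-3] = seq[4]-seq[-1] = 0-0 = 0 → [7, 1, 9, 0, 0, 0]
pop(2) removes 9 → [7, 1, 0, 0, 0]
pop(0) removes 7 → [1, 0, 0, 0]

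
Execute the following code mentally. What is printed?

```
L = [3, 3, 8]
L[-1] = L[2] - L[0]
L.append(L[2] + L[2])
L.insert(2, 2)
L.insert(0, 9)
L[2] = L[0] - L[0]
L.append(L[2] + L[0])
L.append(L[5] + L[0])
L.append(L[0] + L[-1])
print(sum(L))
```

85

L[-1] = L[2]-L[0] = 8-3 = 5 → [3, 3, 5]
append L[2]+L[2] = 5+5 = 10 → [3, 3, 5, 10]
insert 2 at 2 → [3, 3, 2, 5, 10]
insert 9 at 0 → [9, 3, 3, 2, 5, 10]
L[2] = L[0]-L[0] = 9-9 = 0 → [9, 3, 0, 2, 5, 10]
append L[2]+L[0] = 0+9 = 9 → [9, 3, 0, 2, 5, 10, 9]
append L[5]+L[0] = 10+9 = 19 → [9, 3, 0, 2, 5, 10, 9, 19]
append L[0]+L[-1] = 9+19 = 28 → [9, 3, 0, 2, 5, 10, 9, 19, 28]
sum = 85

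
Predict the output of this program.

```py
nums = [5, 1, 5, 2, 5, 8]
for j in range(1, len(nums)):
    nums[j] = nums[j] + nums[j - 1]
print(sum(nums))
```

79

j=1: nums[1] = 1+5 = 6 → [5, 6, 5, 2, 5, 8]
j=2: nums[2] = 5+6 = 11 → [5, 6, 11, 2, 5, 8]
j=3: nums[3] = 2+11 = 13 → [5, 6, 11, 13, 5, 8]
j=4: nums[4] = 5+13 = 18 → [5, 6, 11, 13, 18, 8]
j=5: nums[5] = 8+18 = 26 → [5, 6, 11, 13, 18, 26]
sum = 79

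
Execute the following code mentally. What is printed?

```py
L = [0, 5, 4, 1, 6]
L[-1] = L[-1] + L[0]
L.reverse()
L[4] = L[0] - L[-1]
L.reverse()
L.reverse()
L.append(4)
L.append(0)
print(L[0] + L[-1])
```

L[-1] = L[-1]+L[0] = 6+0 = 6 → [0, 5, 4, 1, 6]
reverse → [6, 1, 4, 5, 0]
L[4] = L[0]-L[-1] = 6-0 = 6 → [6, 1, 4, 5, 6]
reverse → [6, 5, 4, 1, 6]
reverse → [6, 1, 4, 5, 6]
append 4 → [6, 1, 4, 5, 6, 4]
append 0 → [6, 1, 4, 5, 6, 4, 0]
L[0]+L[-1] = 6+0 = 6

6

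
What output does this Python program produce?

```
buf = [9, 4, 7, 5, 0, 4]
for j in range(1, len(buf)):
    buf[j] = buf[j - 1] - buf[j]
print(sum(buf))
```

j=1: buf[1] = 9-4 = 5 → [9, 5, 7, 5, 0, 4]
j=2: buf[2] = 5-7 = -2 → [9, 5, -2, 5, 0, 4]
j=3: buf[3] = (-2)-5 = -7 → [9, 5, -2, -7, 0, 4]
j=4: buf[4] = (-7)-0 = -7 → [9, 5, -2, -7, -7, 4]
j=5: buf[5] = (-7)-4 = -11 → [9, 5, -2, -7, -7, -11]
sum = -13

-13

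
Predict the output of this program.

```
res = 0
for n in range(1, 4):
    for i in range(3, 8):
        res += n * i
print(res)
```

n=1,i=3: res = 0+3 = 3
n=1,i=4: res = 3+4 = 7
n=1,i=5: res = 7+5 = 12
n=1,i=6: res = 12+6 = 18
n=1,i=7: res = 18+7 = 25
n=2,i=3: res = 25+6 = 31
n=2,i=4: res = 31+8 = 39
n=2,i=5: res = 39+10 = 49
n=2,i=6: res = 49+12 = 61
n=2,i=7: res = 61+14 = 75
n=3,i=3: res = 75+9 = 84
n=3,i=4: res = 84+12 = 96
n=3,i=5: res = 96+15 = 111
n=3,i=6: res = 111+18 = 129
n=3,i=7: res = 129+21 = 150

150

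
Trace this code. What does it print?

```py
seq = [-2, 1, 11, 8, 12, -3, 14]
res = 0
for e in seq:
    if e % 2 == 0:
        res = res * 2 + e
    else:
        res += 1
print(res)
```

e=-2: even, res = 0*2+(-2) = -2
e=1: not even, res = (-2)+1 = -1
e=11: not even, res = (-1)+1 = 0
e=8: even, res = 0*2+8 = 8
e=12: even, res = 8*2+12 = 28
e=-3: not even, res = 28+1 = 29
e=14: even, res = 29*2+14 = 72

72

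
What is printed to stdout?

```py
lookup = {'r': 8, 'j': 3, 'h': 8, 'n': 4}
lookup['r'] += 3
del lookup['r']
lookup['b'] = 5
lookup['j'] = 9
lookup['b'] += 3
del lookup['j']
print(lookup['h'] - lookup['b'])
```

0

lookup['r'] = 8+3 = 11 → {'r': 11, 'j': 3, 'h': 8, 'n': 4}
del 'r' → {'j': 3, 'h': 8, 'n': 4}
lookup['b'] = 5 → {'j': 3, 'h': 8, 'n': 4, 'b': 5}
lookup['j'] = 9 → {'j': 9, 'h': 8, 'n': 4, 'b': 5}
lookup['b'] = 5+3 = 8 → {'j': 9, 'h': 8, 'n': 4, 'b': 8}
del 'j' → {'h': 8, 'n': 4, 'b': 8}
lookup['h']-lookup['b'] = 8-8 = 0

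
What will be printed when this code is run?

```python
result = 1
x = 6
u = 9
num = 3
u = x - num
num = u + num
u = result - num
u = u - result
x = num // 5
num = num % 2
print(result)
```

1

u = 6-3 = 3
num = 3+3 = 6
u = 1-6 = -5
u = (-5)-1 = -6
x = 6//5 = 1
num = 6%2 = 0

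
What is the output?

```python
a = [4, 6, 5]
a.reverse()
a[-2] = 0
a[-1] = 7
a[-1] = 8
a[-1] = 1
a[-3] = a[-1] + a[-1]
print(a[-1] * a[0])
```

2

reverse → [5, 6, 4]
a[-2] = 0 → [5, 0, 4]
a[-1] = 7 → [5, 0, 7]
a[-1] = 8 → [5, 0, 8]
a[-1] = 1 → [5, 0, 1]
a[-3] = a[-1]+a[-1] = 1+1 = 2 → [2, 0, 1]
a[-1]*a[0] = 1*2 = 2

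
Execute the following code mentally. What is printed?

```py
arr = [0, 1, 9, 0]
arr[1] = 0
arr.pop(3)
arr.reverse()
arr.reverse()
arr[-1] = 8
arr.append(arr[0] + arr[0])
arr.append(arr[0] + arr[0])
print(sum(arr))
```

arr[1] = 0 → [0, 0, 9, 0]
pop(3) removes 0 → [0, 0, 9]
reverse → [9, 0, 0]
reverse → [0, 0, 9]
arr[-1] = 8 → [0, 0, 8]
append arr[0]+arr[0] = 0+0 = 0 → [0, 0, 8, 0]
append arr[0]+arr[0] = 0+0 = 0 → [0, 0, 8, 0, 0]
sum = 8

8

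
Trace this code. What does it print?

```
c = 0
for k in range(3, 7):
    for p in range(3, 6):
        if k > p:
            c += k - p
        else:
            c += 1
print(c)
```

16

k=3,p=3: not 3>3, c = 0+1 = 1
k=3,p=4: not 3>4, c = 1+1 = 2
k=3,p=5: not 3>5, c = 2+1 = 3
k=4,p=3: 4>3, c = 3+1 = 4
k=4,p=4: not 4>4, c = 4+1 = 5
k=4,p=5: not 4>5, c = 5+1 = 6
k=5,p=3: 5>3, c = 6+2 = 8
k=5,p=4: 5>4, c = 8+1 = 9
k=5,p=5: not 5>5, c = 9+1 = 10
k=6,p=3: 6>3, c = 10+3 = 13
k=6,p=4: 6>4, c = 13+2 = 15
k=6,p=5: 6>5, c = 15+1 = 16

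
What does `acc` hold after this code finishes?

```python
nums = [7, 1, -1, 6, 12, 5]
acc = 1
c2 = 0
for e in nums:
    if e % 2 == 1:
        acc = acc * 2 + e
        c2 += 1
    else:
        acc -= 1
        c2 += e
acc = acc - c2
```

53

e=7: odd, acc = 1*2+7 = 9; c2=1
e=1: odd, acc = 9*2+1 = 19; c2=2
e=-1: odd, acc = 19*2+(-1) = 37; c2=3
e=6: not odd, acc = 37-1 = 36; c2=9
e=12: not odd, acc = 36-1 = 35; c2=21
e=5: odd, acc = 35*2+5 = 75; c2=22
acc-c2 = 75-22 = 53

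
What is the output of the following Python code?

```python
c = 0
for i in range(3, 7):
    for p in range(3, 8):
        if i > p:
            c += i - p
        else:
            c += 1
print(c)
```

24

i=3,p=3: not 3>3, c = 0+1 = 1
i=3,p=4: not 3>4, c = 1+1 = 2
i=3,p=5: not 3>5, c = 2+1 = 3
i=3,p=6: not 3>6, c = 3+1 = 4
i=3,p=7: not 3>7, c = 4+1 = 5
i=4,p=3: 4>3, c = 5+1 = 6
i=4,p=4: not 4>4, c = 6+1 = 7
i=4,p=5: not 4>5, c = 7+1 = 8
i=4,p=6: not 4>6, c = 8+1 = 9
i=4,p=7: not 4>7, c = 9+1 = 10
i=5,p=3: 5>3, c = 10+2 = 12
i=5,p=4: 5>4, c = 12+1 = 13
i=5,p=5: not 5>5, c = 13+1 = 14
i=5,p=6: not 5>6, c = 14+1 = 15
i=5,p=7: not 5>7, c = 15+1 = 16
i=6,p=3: 6>3, c = 16+3 = 19
i=6,p=4: 6>4, c = 19+2 = 21
i=6,p=5: 6>5, c = 21+1 = 22
i=6,p=6: not 6>6, c = 22+1 = 23
i=6,p=7: not 6>7, c = 23+1 = 24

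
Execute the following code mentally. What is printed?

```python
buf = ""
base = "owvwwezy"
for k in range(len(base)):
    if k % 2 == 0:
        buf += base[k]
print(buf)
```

k=0: add 'o' → 'o'
k=1: skip
k=2: add 'v' → 'ov'
k=3: skip
k=4: add 'w' → 'ovw'
k=5: skip
k=6: add 'z' → 'ovwz'
k=7: skip

ovwz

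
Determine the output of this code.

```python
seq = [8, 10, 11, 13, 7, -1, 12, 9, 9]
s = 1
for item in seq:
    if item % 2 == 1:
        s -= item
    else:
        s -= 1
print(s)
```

-50

item=8: not odd, s = 1-1 = 0
item=10: not odd, s = 0-1 = -1
item=11: odd, s = (-1)-11 = -12
item=13: odd, s = (-12)-13 = -25
item=7: odd, s = (-25)-7 = -32
item=-1: odd, s = (-32)-(-1) = -31
item=12: not odd, s = (-31)-1 = -32
item=9: odd, s = (-32)-9 = -41
item=9: odd, s = (-41)-9 = -50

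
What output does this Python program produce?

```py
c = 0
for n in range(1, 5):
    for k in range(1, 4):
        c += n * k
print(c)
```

n=1,k=1: c = 0+1 = 1
n=1,k=2: c = 1+2 = 3
n=1,k=3: c = 3+3 = 6
n=2,k=1: c = 6+2 = 8
n=2,k=2: c = 8+4 = 12
n=2,k=3: c = 12+6 = 18
n=3,k=1: c = 18+3 = 21
n=3,k=2: c = 21+6 = 27
n=3,k=3: c = 27+9 = 36
n=4,k=1: c = 36+4 = 40
n=4,k=2: c = 40+8 = 48
n=4,k=3: c = 48+12 = 60

60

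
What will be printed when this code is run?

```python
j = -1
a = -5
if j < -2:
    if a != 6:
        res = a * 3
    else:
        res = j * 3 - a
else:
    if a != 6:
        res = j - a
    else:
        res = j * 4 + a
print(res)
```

4

j=-1, a=-5
j < -2 is False; a != 6 is True
→ res = j - a = 4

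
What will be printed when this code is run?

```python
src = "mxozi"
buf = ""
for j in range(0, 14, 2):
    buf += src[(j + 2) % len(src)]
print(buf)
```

j=0: add src[2]='o' → 'o'
j=2: add src[4]='i' → 'oi'
j=4: add src[1]='x' → 'oix'
j=6: add src[3]='z' → 'oixz'
j=8: add src[0]='m' → 'oixzm'
j=10: add src[2]='o' → 'oixzmo'
j=12: add src[4]='i' → 'oixzmoi'

oixzmoi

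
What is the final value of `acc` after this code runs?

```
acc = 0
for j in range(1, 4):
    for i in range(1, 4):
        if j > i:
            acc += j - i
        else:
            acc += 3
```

j=1,i=1: not 1>1, acc = 0+3 = 3
j=1,i=2: not 1>2, acc = 3+3 = 6
j=1,i=3: not 1>3, acc = 6+3 = 9
j=2,i=1: 2>1, acc = 9+1 = 10
j=2,i=2: not 2>2, acc = 10+3 = 13
j=2,i=3: not 2>3, acc = 13+3 = 16
j=3,i=1: 3>1, acc = 16+2 = 18
j=3,i=2: 3>2, acc = 18+1 = 19
j=3,i=3: not 3>3, acc = 19+3 = 22

22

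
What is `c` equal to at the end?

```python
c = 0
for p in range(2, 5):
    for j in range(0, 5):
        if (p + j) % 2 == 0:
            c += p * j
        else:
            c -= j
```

34

p=2,j=0: even sum, c = 0+0 = 0
p=2,j=1: odd sum, c = 0-1 = -1
p=2,j=2: even sum, c = (-1)+4 = 3
p=2,j=3: odd sum, c = 3-3 = 0
p=2,j=4: even sum, c = 0+8 = 8
p=3,j=0: odd sum, c = 8-0 = 8
p=3,j=1: even sum, c = 8+3 = 11
p=3,j=2: odd sum, c = 11-2 = 9
p=3,j=3: even sum, c = 9+9 = 18
p=3,j=4: odd sum, c = 18-4 = 14
p=4,j=0: even sum, c = 14+0 = 14
p=4,j=1: odd sum, c = 14-1 = 13
p=4,j=2: even sum, c = 13+8 = 21
p=4,j=3: odd sum, c = 21-3 = 18
p=4,j=4: even sum, c = 18+16 = 34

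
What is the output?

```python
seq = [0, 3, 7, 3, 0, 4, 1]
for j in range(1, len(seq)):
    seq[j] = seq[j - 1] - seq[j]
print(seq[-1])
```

-18

j=1: seq[1] = 0-3 = -3 → [0, -3, 7, 3, 0, 4, 1]
j=2: seq[2] = (-3)-7 = -10 → [0, -3, -10, 3, 0, 4, 1]
j=3: seq[3] = (-10)-3 = -13 → [0, -3, -10, -13, 0, 4, 1]
j=4: seq[4] = (-13)-0 = -13 → [0, -3, -10, -13, -13, 4, 1]
j=5: seq[5] = (-13)-4 = -17 → [0, -3, -10, -13, -13, -17, 1]
j=6: seq[6] = (-17)-1 = -18 → [0, -3, -10, -13, -13, -17, -18]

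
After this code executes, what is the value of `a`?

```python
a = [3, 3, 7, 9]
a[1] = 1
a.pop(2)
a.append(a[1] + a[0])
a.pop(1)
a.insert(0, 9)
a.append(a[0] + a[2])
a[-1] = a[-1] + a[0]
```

[9, 3, 9, 4, 27]

a[1] = 1 → [3, 1, 7, 9]
pop(2) removes 7 → [3, 1, 9]
append a[1]+a[0] = 1+3 = 4 → [3, 1, 9, 4]
pop(1) removes 1 → [3, 9, 4]
insert 9 at 0 → [9, 3, 9, 4]
append a[0]+a[2] = 9+9 = 18 → [9, 3, 9, 4, 18]
a[-1] = a[-1]+a[0] = 18+9 = 27 → [9, 3, 9, 4, 27]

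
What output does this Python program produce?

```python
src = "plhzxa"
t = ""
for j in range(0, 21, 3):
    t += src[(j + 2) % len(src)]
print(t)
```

j=0: add src[2]='h' → 'h'
j=3: add src[5]='a' → 'ha'
j=6: add src[2]='h' → 'hah'
j=9: add src[5]='a' → 'haha'
j=12: add src[2]='h' → 'hahah'
j=15: add src[5]='a' → 'hahaha'
j=18: add src[2]='h' → 'hahahah'

hahahah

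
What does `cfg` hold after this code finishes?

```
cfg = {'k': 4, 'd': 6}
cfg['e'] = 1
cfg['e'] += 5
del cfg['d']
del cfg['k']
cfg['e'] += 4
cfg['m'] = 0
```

cfg['e'] = 1 → {'k': 4, 'd': 6, 'e': 1}
cfg['e'] = 1+5 = 6 → {'k': 4, 'd': 6, 'e': 6}
del 'd' → {'k': 4, 'e': 6}
del 'k' → {'e': 6}
cfg['e'] = 6+4 = 10 → {'e': 10}
cfg['m'] = 0 → {'e': 10, 'm': 0}

{'e': 10, 'm': 0}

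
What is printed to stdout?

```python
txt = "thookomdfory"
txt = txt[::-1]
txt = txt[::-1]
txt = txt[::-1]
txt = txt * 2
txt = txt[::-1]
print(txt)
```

thookomdforythookomdfory

reverse → 'yrofdmokooht'
reverse → 'thookomdfory'
reverse → 'yrofdmokooht'
repeat ×2 → 'yrofdmokoohtyrofdmokooht'
reverse → 'thookomdforythookomdfory'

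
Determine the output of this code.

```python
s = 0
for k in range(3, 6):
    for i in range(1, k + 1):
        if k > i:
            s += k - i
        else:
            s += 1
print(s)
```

22

k=3,i=1: 3>1, s = 0+2 = 2
k=3,i=2: 3>2, s = 2+1 = 3
k=3,i=3: not 3>3, s = 3+1 = 4
k=4,i=1: 4>1, s = 4+3 = 7
k=4,i=2: 4>2, s = 7+2 = 9
k=4,i=3: 4>3, s = 9+1 = 10
k=4,i=4: not 4>4, s = 10+1 = 11
k=5,i=1: 5>1, s = 11+4 = 15
k=5,i=2: 5>2, s = 15+3 = 18
k=5,i=3: 5>3, s = 18+2 = 20
k=5,i=4: 5>4, s = 20+1 = 21
k=5,i=5: not 5>5, s = 21+1 = 22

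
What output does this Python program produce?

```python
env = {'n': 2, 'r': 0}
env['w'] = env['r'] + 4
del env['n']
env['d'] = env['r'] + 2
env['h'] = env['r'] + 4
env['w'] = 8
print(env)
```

{'r': 0, 'w': 8, 'd': 2, 'h': 4}

env['w'] = env['r']+4 = 4 → {'n': 2, 'r': 0, 'w': 4}
del 'n' → {'r': 0, 'w': 4}
env['d'] = env['r']+2 = 2 → {'r': 0, 'w': 4, 'd': 2}
env['h'] = env['r']+4 = 4 → {'r': 0, 'w': 4, 'd': 2, 'h': 4}
env['w'] = 8 → {'r': 0, 'w': 8, 'd': 2, 'h': 4}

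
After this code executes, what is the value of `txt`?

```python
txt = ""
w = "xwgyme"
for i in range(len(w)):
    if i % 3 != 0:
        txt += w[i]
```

i=0: skip
i=1: add 'w' → 'w'
i=2: add 'g' → 'wg'
i=3: skip
i=4: add 'm' → 'wgm'
i=5: add 'e' → 'wgme'

'wgme'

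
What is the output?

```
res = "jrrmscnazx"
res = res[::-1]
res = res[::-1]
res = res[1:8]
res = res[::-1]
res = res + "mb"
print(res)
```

reverse → 'xzancsmrrj'
reverse → 'jrrmscnazx'
slice [1:8] → 'rrmscna'
reverse → 'ancsmrr'
+ 'mb' → 'ancsmrrmb'

ancsmrrmb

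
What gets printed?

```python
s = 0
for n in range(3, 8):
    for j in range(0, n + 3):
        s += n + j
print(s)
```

355

n=3,j=0: s = 0+3 = 3
n=3,j=1: s = 3+4 = 7
n=3,j=2: s = 7+5 = 12
n=3,j=3: s = 12+6 = 18
n=3,j=4: s = 18+7 = 25
n=3,j=5: s = 25+8 = 33
n=4,j=0: s = 33+4 = 37
n=4,j=1: s = 37+5 = 42
n=4,j=2: s = 42+6 = 48
n=4,j=3: s = 48+7 = 55
n=4,j=4: s = 55+8 = 63
n=4,j=5: s = 63+9 = 72
n=4,j=6: s = 72+10 = 82
n=5,j=0: s = 82+5 = 87
n=5,j=1: s = 87+6 = 93
n=5,j=2: s = 93+7 = 100
n=5,j=3: s = 100+8 = 108
n=5,j=4: s = 108+9 = 117
n=5,j=5: s = 117+10 = 127
n=5,j=6: s = 127+11 = 138
n=5,j=7: s = 138+12 = 150
n=6,j=0: s = 150+6 = 156
n=6,j=1: s = 156+7 = 163
n=6,j=2: s = 163+8 = 171
n=6,j=3: s = 171+9 = 180
n=6,j=4: s = 180+10 = 190
n=6,j=5: s = 190+11 = 201
n=6,j=6: s = 201+12 = 213
n=6,j=7: s = 213+13 = 226
n=6,j=8: s = 226+14 = 240
n=7,j=0: s = 240+7 = 247
n=7,j=1: s = 247+8 = 255
n=7,j=2: s = 255+9 = 264
n=7,j=3: s = 264+10 = 274
n=7,j=4: s = 274+11 = 285
n=7,j=5: s = 285+12 = 297
n=7,j=6: s = 297+13 = 310
n=7,j=7: s = 310+14 = 324
n=7,j=8: s = 324+15 = 339
n=7,j=9: s = 339+16 = 355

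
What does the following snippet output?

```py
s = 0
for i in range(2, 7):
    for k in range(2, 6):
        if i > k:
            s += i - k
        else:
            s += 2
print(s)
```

i=2,k=2: not 2>2, s = 0+2 = 2
i=2,k=3: not 2>3, s = 2+2 = 4
i=2,k=4: not 2>4, s = 4+2 = 6
i=2,k=5: not 2>5, s = 6+2 = 8
i=3,k=2: 3>2, s = 8+1 = 9
i=3,k=3: not 3>3, s = 9+2 = 11
i=3,k=4: not 3>4, s = 11+2 = 13
i=3,k=5: not 3>5, s = 13+2 = 15
i=4,k=2: 4>2, s = 15+2 = 17
i=4,k=3: 4>3, s = 17+1 = 18
i=4,k=4: not 4>4, s = 18+2 = 20
i=4,k=5: not 4>5, s = 20+2 = 22
i=5,k=2: 5>2, s = 22+3 = 25
i=5,k=3: 5>3, s = 25+2 = 27
i=5,k=4: 5>4, s = 27+1 = 28
i=5,k=5: not 5>5, s = 28+2 = 30
i=6,k=2: 6>2, s = 30+4 = 34
i=6,k=3: 6>3, s = 34+3 = 37
i=6,k=4: 6>4, s = 37+2 = 39
i=6,k=5: 6>5, s = 39+1 = 40

40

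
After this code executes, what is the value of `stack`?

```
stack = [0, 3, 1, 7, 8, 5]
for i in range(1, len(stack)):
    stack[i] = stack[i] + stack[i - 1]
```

[0, 3, 4, 11, 19, 24]

i=1: stack[1] = 3+0 = 3 → [0, 3, 1, 7, 8, 5]
i=2: stack[2] = 1+3 = 4 → [0, 3, 4, 7, 8, 5]
i=3: stack[3] = 7+4 = 11 → [0, 3, 4, 11, 8, 5]
i=4: stack[4] = 8+11 = 19 → [0, 3, 4, 11, 19, 5]
i=5: stack[5] = 5+19 = 24 → [0, 3, 4, 11, 19, 24]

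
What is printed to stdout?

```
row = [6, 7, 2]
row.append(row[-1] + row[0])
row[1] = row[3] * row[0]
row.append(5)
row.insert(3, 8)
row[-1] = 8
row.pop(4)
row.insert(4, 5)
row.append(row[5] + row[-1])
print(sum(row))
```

append row[-1]+row[0] = 2+6 = 8 → [6, 7, 2, 8]
row[1] = row[3]*row[0] = 8*6 = 48 → [6, 48, 2, 8]
append 5 → [6, 48, 2, 8, 5]
insert 8 at 3 → [6, 48, 2, 8, 8, 5]
row[-1] = 8 → [6, 48, 2, 8, 8, 8]
pop(4) removes 8 → [6, 48, 2, 8, 8]
insert 5 at 4 → [6, 48, 2, 8, 5, 8]
append row[5]+row[-1] = 8+8 = 16 → [6, 48, 2, 8, 5, 8, 16]
sum = 93

93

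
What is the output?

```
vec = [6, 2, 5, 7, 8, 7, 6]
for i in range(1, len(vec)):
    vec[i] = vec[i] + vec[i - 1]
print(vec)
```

i=1: vec[1] = 2+6 = 8 → [6, 8, 5, 7, 8, 7, 6]
i=2: vec[2] = 5+8 = 13 → [6, 8, 13, 7, 8, 7, 6]
i=3: vec[3] = 7+13 = 20 → [6, 8, 13, 20, 8, 7, 6]
i=4: vec[4] = 8+20 = 28 → [6, 8, 13, 20, 28, 7, 6]
i=5: vec[5] = 7+28 = 35 → [6, 8, 13, 20, 28, 35, 6]
i=6: vec[6] = 6+35 = 41 → [6, 8, 13, 20, 28, 35, 41]

[6, 8, 13, 20, 28, 35, 41]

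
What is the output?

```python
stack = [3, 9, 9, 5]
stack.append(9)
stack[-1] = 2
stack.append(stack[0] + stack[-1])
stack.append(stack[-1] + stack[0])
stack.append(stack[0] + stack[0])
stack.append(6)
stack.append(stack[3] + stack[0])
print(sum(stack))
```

61

append 9 → [3, 9, 9, 5, 9]
stack[-1] = 2 → [3, 9, 9, 5, 2]
append stack[0]+stack[-1] = 3+2 = 5 → [3, 9, 9, 5, 2, 5]
append stack[-1]+stack[0] = 5+3 = 8 → [3, 9, 9, 5, 2, 5, 8]
append stack[0]+stack[0] = 3+3 = 6 → [3, 9, 9, 5, 2, 5, 8, 6]
append 6 → [3, 9, 9, 5, 2, 5, 8, 6, 6]
append stack[3]+stack[0] = 5+3 = 8 → [3, 9, 9, 5, 2, 5, 8, 6, 6, 8]
sum = 61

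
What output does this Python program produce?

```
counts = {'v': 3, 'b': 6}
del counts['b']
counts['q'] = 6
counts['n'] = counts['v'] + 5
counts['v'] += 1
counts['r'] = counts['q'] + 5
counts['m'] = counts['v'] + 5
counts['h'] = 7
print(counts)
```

{'v': 4, 'q': 6, 'n': 8, 'r': 11, 'm': 9, 'h': 7}

del 'b' → {'v': 3}
counts['q'] = 6 → {'v': 3, 'q': 6}
counts['n'] = counts['v']+5 = 8 → {'v': 3, 'q': 6, 'n': 8}
counts['v'] = 3+1 = 4 → {'v': 4, 'q': 6, 'n': 8}
counts['r'] = counts['q']+5 = 11 → {'v': 4, 'q': 6, 'n': 8, 'r': 11}
counts['m'] = counts['v']+5 = 9 → {'v': 4, 'q': 6, 'n': 8, 'r': 11, 'm': 9}
counts['h'] = 7 → {'v': 4, 'q': 6, 'n': 8, 'r': 11, 'm': 9, 'h': 7}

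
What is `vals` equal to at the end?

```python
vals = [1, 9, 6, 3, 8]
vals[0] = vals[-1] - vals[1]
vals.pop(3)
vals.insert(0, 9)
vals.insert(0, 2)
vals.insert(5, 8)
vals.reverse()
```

[8, 8, 6, 9, -1, 9, 2]

vals[0] = vals[-1]-vals[1] = 8-9 = -1 → [-1, 9, 6, 3, 8]
pop(3) removes 3 → [-1, 9, 6, 8]
insert 9 at 0 → [9, -1, 9, 6, 8]
insert 2 at 0 → [2, 9, -1, 9, 6, 8]
insert 8 at 5 → [2, 9, -1, 9, 6, 8, 8]
reverse → [8, 8, 6, 9, -1, 9, 2]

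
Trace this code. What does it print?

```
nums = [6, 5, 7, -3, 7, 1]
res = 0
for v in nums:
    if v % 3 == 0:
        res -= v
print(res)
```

-3

v=6: %3==0, res = 0-6 = -6
v=5: not %3==0
v=7: not %3==0
v=-3: %3==0, res = (-6)-(-3) = -3
v=7: not %3==0
v=1: not %3==0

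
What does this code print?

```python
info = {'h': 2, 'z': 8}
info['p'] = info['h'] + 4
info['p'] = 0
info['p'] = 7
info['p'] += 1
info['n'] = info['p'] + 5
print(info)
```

info['p'] = info['h']+4 = 6 → {'h': 2, 'z': 8, 'p': 6}
info['p'] = 0 → {'h': 2, 'z': 8, 'p': 0}
info['p'] = 7 → {'h': 2, 'z': 8, 'p': 7}
info['p'] = 7+1 = 8 → {'h': 2, 'z': 8, 'p': 8}
info['n'] = info['p']+5 = 13 → {'h': 2, 'z': 8, 'p': 8, 'n': 13}

{'h': 2, 'z': 8, 'p': 8, 'n': 13}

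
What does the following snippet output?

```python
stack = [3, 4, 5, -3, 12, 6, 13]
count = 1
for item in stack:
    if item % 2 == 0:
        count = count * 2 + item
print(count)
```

item=3: not even
item=4: even, count = 1*2+4 = 6
item=5: not even
item=-3: not even
item=12: even, count = 6*2+12 = 24
item=6: even, count = 24*2+6 = 54
item=13: not even

54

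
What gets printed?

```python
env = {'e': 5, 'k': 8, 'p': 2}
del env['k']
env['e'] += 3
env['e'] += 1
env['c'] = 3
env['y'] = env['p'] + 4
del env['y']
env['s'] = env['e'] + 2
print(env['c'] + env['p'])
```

del 'k' → {'e': 5, 'p': 2}
env['e'] = 5+3 = 8 → {'e': 8, 'p': 2}
env['e'] = 8+1 = 9 → {'e': 9, 'p': 2}
env['c'] = 3 → {'e': 9, 'p': 2, 'c': 3}
env['y'] = env['p']+4 = 6 → {'e': 9, 'p': 2, 'c': 3, 'y': 6}
del 'y' → {'e': 9, 'p': 2, 'c': 3}
env['s'] = env['e']+2 = 11 → {'e': 9, 'p': 2, 'c': 3, 's': 11}
env['c']+env['p'] = 3+2 = 5

5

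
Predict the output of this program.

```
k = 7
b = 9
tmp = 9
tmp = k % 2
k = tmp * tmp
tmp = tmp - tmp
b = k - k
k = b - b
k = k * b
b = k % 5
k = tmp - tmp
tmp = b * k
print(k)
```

tmp = 7%2 = 1
k = 1*1 = 1
tmp = 1-1 = 0
b = 1-1 = 0
k = 0-0 = 0
k = 0*0 = 0
b = 0%5 = 0
k = 0-0 = 0
tmp = 0*0 = 0

0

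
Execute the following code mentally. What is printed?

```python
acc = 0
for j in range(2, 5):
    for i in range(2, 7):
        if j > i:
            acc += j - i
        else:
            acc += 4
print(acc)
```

j=2,i=2: not 2>2, acc = 0+4 = 4
j=2,i=3: not 2>3, acc = 4+4 = 8
j=2,i=4: not 2>4, acc = 8+4 = 12
j=2,i=5: not 2>5, acc = 12+4 = 16
j=2,i=6: not 2>6, acc = 16+4 = 20
j=3,i=2: 3>2, acc = 20+1 = 21
j=3,i=3: not 3>3, acc = 21+4 = 25
j=3,i=4: not 3>4, acc = 25+4 = 29
j=3,i=5: not 3>5, acc = 29+4 = 33
j=3,i=6: not 3>6, acc = 33+4 = 37
j=4,i=2: 4>2, acc = 37+2 = 39
j=4,i=3: 4>3, acc = 39+1 = 40
j=4,i=4: not 4>4, acc = 40+4 = 44
j=4,i=5: not 4>5, acc = 44+4 = 48
j=4,i=6: not 4>6, acc = 48+4 = 52

52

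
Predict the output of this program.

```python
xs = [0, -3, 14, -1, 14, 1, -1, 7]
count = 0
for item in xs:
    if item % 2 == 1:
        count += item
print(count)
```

3

item=0: not odd
item=-3: odd, count = 0+(-3) = -3
item=14: not odd
item=-1: odd, count = (-3)+(-1) = -4
item=14: not odd
item=1: odd, count = (-4)+1 = -3
item=-1: odd, count = (-3)+(-1) = -4
item=7: odd, count = (-4)+7 = 3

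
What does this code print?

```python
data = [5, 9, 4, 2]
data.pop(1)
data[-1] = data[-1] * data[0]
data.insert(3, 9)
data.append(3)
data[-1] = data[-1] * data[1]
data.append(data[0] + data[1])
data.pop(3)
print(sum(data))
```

40

pop(1) removes 9 → [5, 4, 2]
data[-1] = data[-1]*data[0] = 2*5 = 10 → [5, 4, 10]
insert 9 at 3 → [5, 4, 10, 9]
append 3 → [5, 4, 10, 9, 3]
data[-1] = data[-1]*data[1] = 3*4 = 12 → [5, 4, 10, 9, 12]
append data[0]+data[1] = 5+4 = 9 → [5, 4, 10, 9, 12, 9]
pop(3) removes 9 → [5, 4, 10, 12, 9]
sum = 40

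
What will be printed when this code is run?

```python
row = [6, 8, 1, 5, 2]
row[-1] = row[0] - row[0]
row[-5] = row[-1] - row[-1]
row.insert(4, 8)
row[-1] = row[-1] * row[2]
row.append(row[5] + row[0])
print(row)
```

[0, 8, 1, 5, 8, 0, 0]

row[-1] = row[0]-row[0] = 6-6 = 0 → [6, 8, 1, 5, 0]
row[-5] = row[-1]-row[-1] = 0-0 = 0 → [0, 8, 1, 5, 0]
insert 8 at 4 → [0, 8, 1, 5, 8, 0]
row[-1] = row[-1]*row[2] = 0*1 = 0 → [0, 8, 1, 5, 8, 0]
append row[5]+row[0] = 0+0 = 0 → [0, 8, 1, 5, 8, 0, 0]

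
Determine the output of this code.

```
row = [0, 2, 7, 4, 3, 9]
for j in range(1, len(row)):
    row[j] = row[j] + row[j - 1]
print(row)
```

j=1: row[1] = 2+0 = 2 → [0, 2, 7, 4, 3, 9]
j=2: row[2] = 7+2 = 9 → [0, 2, 9, 4, 3, 9]
j=3: row[3] = 4+9 = 13 → [0, 2, 9, 13, 3, 9]
j=4: row[4] = 3+13 = 16 → [0, 2, 9, 13, 16, 9]
j=5: row[5] = 9+16 = 25 → [0, 2, 9, 13, 16, 25]

[0, 2, 9, 13, 16, 25]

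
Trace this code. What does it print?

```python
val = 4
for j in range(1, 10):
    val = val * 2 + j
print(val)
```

j=1: val = 4*2+1 = 9
j=2: val = 9*2+2 = 20
j=3: val = 20*2+3 = 43
j=4: val = 43*2+4 = 90
j=5: val = 90*2+5 = 185
j=6: val = 185*2+6 = 376
j=7: val = 376*2+7 = 759
j=8: val = 759*2+8 = 1526
j=9: val = 1526*2+9 = 3061

3061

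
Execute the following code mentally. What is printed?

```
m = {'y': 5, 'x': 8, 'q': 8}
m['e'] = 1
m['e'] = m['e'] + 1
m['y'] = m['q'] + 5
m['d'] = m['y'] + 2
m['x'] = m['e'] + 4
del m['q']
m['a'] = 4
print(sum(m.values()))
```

m['e'] = 1 → {'y': 5, 'x': 8, 'q': 8, 'e': 1}
m['e'] = m['e']+1 = 2 → {'y': 5, 'x': 8, 'q': 8, 'e': 2}
m['y'] = m['q']+5 = 13 → {'y': 13, 'x': 8, 'q': 8, 'e': 2}
m['d'] = m['y']+2 = 15 → {'y': 13, 'x': 8, 'q': 8, 'e': 2, 'd': 15}
m['x'] = m['e']+4 = 6 → {'y': 13, 'x': 6, 'q': 8, 'e': 2, 'd': 15}
del 'q' → {'y': 13, 'x': 6, 'e': 2, 'd': 15}
m['a'] = 4 → {'y': 13, 'x': 6, 'e': 2, 'd': 15, 'a': 4}
sum of values = 40

40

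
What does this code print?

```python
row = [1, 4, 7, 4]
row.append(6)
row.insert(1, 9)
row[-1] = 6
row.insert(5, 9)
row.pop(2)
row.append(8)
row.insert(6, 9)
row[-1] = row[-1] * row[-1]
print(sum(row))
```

109

append 6 → [1, 4, 7, 4, 6]
insert 9 at 1 → [1, 9, 4, 7, 4, 6]
row[-1] = 6 → [1, 9, 4, 7, 4, 6]
insert 9 at 5 → [1, 9, 4, 7, 4, 9, 6]
pop(2) removes 4 → [1, 9, 7, 4, 9, 6]
append 8 → [1, 9, 7, 4, 9, 6, 8]
insert 9 at 6 → [1, 9, 7, 4, 9, 6, 9, 8]
row[-1] = row[-1]*row[-1] = 8*8 = 64 → [1, 9, 7, 4, 9, 6, 9, 64]
sum = 109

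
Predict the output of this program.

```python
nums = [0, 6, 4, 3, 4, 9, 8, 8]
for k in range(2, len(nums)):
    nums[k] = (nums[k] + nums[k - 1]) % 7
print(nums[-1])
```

0

k=2: nums[2] = (4+6)%7 = 3 → [0, 6, 3, 3, 4, 9, 8, 8]
k=3: nums[3] = (3+3)%7 = 6 → [0, 6, 3, 6, 4, 9, 8, 8]
k=4: nums[4] = (4+6)%7 = 3 → [0, 6, 3, 6, 3, 9, 8, 8]
k=5: nums[5] = (9+3)%7 = 5 → [0, 6, 3, 6, 3, 5, 8, 8]
k=6: nums[6] = (8+5)%7 = 6 → [0, 6, 3, 6, 3, 5, 6, 8]
k=7: nums[7] = (8+6)%7 = 0 → [0, 6, 3, 6, 3, 5, 6, 0]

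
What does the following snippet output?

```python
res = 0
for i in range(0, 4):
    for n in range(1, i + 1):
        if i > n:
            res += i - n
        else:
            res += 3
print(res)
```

13

i=1,n=1: not 1>1, res = 0+3 = 3
i=2,n=1: 2>1, res = 3+1 = 4
i=2,n=2: not 2>2, res = 4+3 = 7
i=3,n=1: 3>1, res = 7+2 = 9
i=3,n=2: 3>2, res = 9+1 = 10
i=3,n=3: not 3>3, res = 10+3 = 13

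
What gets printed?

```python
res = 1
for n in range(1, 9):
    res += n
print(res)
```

n=1: res = 1+1 = 2
n=2: res = 2+2 = 4
n=3: res = 4+3 = 7
n=4: res = 7+4 = 11
n=5: res = 11+5 = 16
n=6: res = 16+6 = 22
n=7: res = 22+7 = 29
n=8: res = 29+8 = 37

37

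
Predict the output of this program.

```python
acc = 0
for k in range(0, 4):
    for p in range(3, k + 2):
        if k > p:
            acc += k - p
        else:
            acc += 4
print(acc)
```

k=2,p=3: not 2>3, acc = 0+4 = 4
k=3,p=3: not 3>3, acc = 4+4 = 8
k=3,p=4: not 3>4, acc = 8+4 = 12

12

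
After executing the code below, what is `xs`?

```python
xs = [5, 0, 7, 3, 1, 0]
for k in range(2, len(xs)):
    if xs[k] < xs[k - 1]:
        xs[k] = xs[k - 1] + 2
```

[5, 0, 7, 9, 11, 13]

k=2: 7>=0, unchanged → [5, 0, 7, 3, 1, 0]
k=3: 3<7, xs[3] = 7+2 = 9 → [5, 0, 7, 9, 1, 0]
k=4: 1<9, xs[4] = 9+2 = 11 → [5, 0, 7, 9, 11, 0]
k=5: 0<11, xs[5] = 11+2 = 13 → [5, 0, 7, 9, 11, 13]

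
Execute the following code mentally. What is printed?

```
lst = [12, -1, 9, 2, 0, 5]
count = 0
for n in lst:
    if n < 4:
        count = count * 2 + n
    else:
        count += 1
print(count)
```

13

n=12: not <4, count = 0+1 = 1
n=-1: <4, count = 1*2+(-1) = 1
n=9: not <4, count = 1+1 = 2
n=2: <4, count = 2*2+2 = 6
n=0: <4, count = 6*2+0 = 12
n=5: not <4, count = 12+1 = 13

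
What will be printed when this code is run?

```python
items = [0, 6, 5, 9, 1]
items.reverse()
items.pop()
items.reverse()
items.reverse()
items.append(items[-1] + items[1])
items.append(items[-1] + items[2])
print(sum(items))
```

56

reverse → [1, 9, 5, 6, 0]
pop() removes 0 → [1, 9, 5, 6]
reverse → [6, 5, 9, 1]
reverse → [1, 9, 5, 6]
append items[-1]+items[1] = 6+9 = 15 → [1, 9, 5, 6, 15]
append items[-1]+items[2] = 15+5 = 20 → [1, 9, 5, 6, 15, 20]
sum = 56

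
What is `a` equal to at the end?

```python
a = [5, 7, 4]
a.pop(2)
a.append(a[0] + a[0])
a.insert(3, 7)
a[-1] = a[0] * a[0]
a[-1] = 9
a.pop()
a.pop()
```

[5, 7]

pop(2) removes 4 → [5, 7]
append a[0]+a[0] = 5+5 = 10 → [5, 7, 10]
insert 7 at 3 → [5, 7, 10, 7]
a[-1] = a[0]*a[0] = 5*5 = 25 → [5, 7, 10, 25]
a[-1] = 9 → [5, 7, 10, 9]
pop() removes 9 → [5, 7, 10]
pop() removes 10 → [5, 7]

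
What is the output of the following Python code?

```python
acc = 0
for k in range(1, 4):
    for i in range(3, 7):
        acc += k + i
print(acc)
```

78

k=1,i=3: acc = 0+4 = 4
k=1,i=4: acc = 4+5 = 9
k=1,i=5: acc = 9+6 = 15
k=1,i=6: acc = 15+7 = 22
k=2,i=3: acc = 22+5 = 27
k=2,i=4: acc = 27+6 = 33
k=2,i=5: acc = 33+7 = 40
k=2,i=6: acc = 40+8 = 48
k=3,i=3: acc = 48+6 = 54
k=3,i=4: acc = 54+7 = 61
k=3,i=5: acc = 61+8 = 69
k=3,i=6: acc = 69+9 = 78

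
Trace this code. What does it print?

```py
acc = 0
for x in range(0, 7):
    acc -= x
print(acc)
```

x=0: acc = 0-0 = 0
x=1: acc = 0-1 = -1
x=2: acc = (-1)-2 = -3
x=3: acc = (-3)-3 = -6
x=4: acc = (-6)-4 = -10
x=5: acc = (-10)-5 = -15
x=6: acc = (-15)-6 = -21

-21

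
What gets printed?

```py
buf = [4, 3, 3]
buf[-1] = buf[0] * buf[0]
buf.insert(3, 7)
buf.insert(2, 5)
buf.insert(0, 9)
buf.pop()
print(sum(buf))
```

37

buf[-1] = buf[0]*buf[0] = 4*4 = 16 → [4, 3, 16]
insert 7 at 3 → [4, 3, 16, 7]
insert 5 at 2 → [4, 3, 5, 16, 7]
insert 9 at 0 → [9, 4, 3, 5, 16, 7]
pop() removes 7 → [9, 4, 3, 5, 16]
sum = 37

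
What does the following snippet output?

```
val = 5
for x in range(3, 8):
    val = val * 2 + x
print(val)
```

279

x=3: val = 5*2+3 = 13
x=4: val = 13*2+4 = 30
x=5: val = 30*2+5 = 65
x=6: val = 65*2+6 = 136
x=7: val = 136*2+7 = 279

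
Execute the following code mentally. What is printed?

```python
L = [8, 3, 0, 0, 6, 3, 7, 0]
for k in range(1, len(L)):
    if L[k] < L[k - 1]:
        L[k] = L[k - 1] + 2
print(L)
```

k=1: 3<8, L[1] = 8+2 = 10 → [8, 10, 0, 0, 6, 3, 7, 0]
k=2: 0<10, L[2] = 10+2 = 12 → [8, 10, 12, 0, 6, 3, 7, 0]
k=3: 0<12, L[3] = 12+2 = 14 → [8, 10, 12, 14, 6, 3, 7, 0]
k=4: 6<14, L[4] = 14+2 = 16 → [8, 10, 12, 14, 16, 3, 7, 0]
k=5: 3<16, L[5] = 16+2 = 18 → [8, 10, 12, 14, 16, 18, 7, 0]
k=6: 7<18, L[6] = 18+2 = 20 → [8, 10, 12, 14, 16, 18, 20, 0]
k=7: 0<20, L[7] = 20+2 = 22 → [8, 10, 12, 14, 16, 18, 20, 22]

[8, 10, 12, 14, 16, 18, 20, 22]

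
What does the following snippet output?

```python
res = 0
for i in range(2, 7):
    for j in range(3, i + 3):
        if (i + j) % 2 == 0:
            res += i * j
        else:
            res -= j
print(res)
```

215

i=2,j=3: odd sum, res = 0-3 = -3
i=2,j=4: even sum, res = (-3)+8 = 5
i=3,j=3: even sum, res = 5+9 = 14
i=3,j=4: odd sum, res = 14-4 = 10
i=3,j=5: even sum, res = 10+15 = 25
i=4,j=3: odd sum, res = 25-3 = 22
i=4,j=4: even sum, res = 22+16 = 38
i=4,j=5: odd sum, res = 38-5 = 33
i=4,j=6: even sum, res = 33+24 = 57
i=5,j=3: even sum, res = 57+15 = 72
i=5,j=4: odd sum, res = 72-4 = 68
i=5,j=5: even sum, res = 68+25 = 93
i=5,j=6: odd sum, res = 93-6 = 87
i=5,j=7: even sum, res = 87+35 = 122
i=6,j=3: odd sum, res = 122-3 = 119
i=6,j=4: even sum, res = 119+24 = 143
i=6,j=5: odd sum, res = 143-5 = 138
i=6,j=6: even sum, res = 138+36 = 174
i=6,j=7: odd sum, res = 174-7 = 167
i=6,j=8: even sum, res = 167+48 = 215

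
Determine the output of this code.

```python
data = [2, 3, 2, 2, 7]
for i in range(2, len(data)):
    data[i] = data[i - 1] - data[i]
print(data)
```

[2, 3, 1, -1, -8]

i=2: data[2] = 3-2 = 1 → [2, 3, 1, 2, 7]
i=3: data[3] = 1-2 = -1 → [2, 3, 1, -1, 7]
i=4: data[4] = (-1)-7 = -8 → [2, 3, 1, -1, -8]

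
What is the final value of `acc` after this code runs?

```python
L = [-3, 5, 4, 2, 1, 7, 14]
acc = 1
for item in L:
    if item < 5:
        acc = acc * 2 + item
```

item=-3: <5, acc = 1*2+(-3) = -1
item=5: not <5
item=4: <5, acc = (-1)*2+4 = 2
item=2: <5, acc = 2*2+2 = 6
item=1: <5, acc = 6*2+1 = 13
item=7: not <5
item=14: not <5

13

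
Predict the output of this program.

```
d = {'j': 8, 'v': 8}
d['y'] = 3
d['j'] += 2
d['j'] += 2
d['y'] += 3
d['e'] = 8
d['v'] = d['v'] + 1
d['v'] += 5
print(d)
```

{'j': 12, 'v': 14, 'y': 6, 'e': 8}

d['y'] = 3 → {'j': 8, 'v': 8, 'y': 3}
d['j'] = 8+2 = 10 → {'j': 10, 'v': 8, 'y': 3}
d['j'] = 10+2 = 12 → {'j': 12, 'v': 8, 'y': 3}
d['y'] = 3+3 = 6 → {'j': 12, 'v': 8, 'y': 6}
d['e'] = 8 → {'j': 12, 'v': 8, 'y': 6, 'e': 8}
d['v'] = d['v']+1 = 9 → {'j': 12, 'v': 9, 'y': 6, 'e': 8}
d['v'] = 9+5 = 14 → {'j': 12, 'v': 14, 'y': 6, 'e': 8}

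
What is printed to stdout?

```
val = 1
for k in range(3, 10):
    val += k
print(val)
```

43

k=3: val = 1+3 = 4
k=4: val = 4+4 = 8
k=5: val = 8+5 = 13
k=6: val = 13+6 = 19
k=7: val = 19+7 = 26
k=8: val = 26+8 = 34
k=9: val = 34+9 = 43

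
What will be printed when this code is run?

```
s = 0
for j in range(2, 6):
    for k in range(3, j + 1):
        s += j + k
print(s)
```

j=3,k=3: s = 0+6 = 6
j=4,k=3: s = 6+7 = 13
j=4,k=4: s = 13+8 = 21
j=5,k=3: s = 21+8 = 29
j=5,k=4: s = 29+9 = 38
j=5,k=5: s = 38+10 = 48

48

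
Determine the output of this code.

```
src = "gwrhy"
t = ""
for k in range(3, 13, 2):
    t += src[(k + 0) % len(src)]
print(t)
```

hgryw

k=3: add src[3]='h' → 'h'
k=5: add src[0]='g' → 'hg'
k=7: add src[2]='r' → 'hgr'
k=9: add src[4]='y' → 'hgry'
k=11: add src[1]='w' → 'hgryw'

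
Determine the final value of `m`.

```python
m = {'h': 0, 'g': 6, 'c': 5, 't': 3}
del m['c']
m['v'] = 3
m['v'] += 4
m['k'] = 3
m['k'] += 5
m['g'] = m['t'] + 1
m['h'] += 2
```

del 'c' → {'h': 0, 'g': 6, 't': 3}
m['v'] = 3 → {'h': 0, 'g': 6, 't': 3, 'v': 3}
m['v'] = 3+4 = 7 → {'h': 0, 'g': 6, 't': 3, 'v': 7}
m['k'] = 3 → {'h': 0, 'g': 6, 't': 3, 'v': 7, 'k': 3}
m['k'] = 3+5 = 8 → {'h': 0, 'g': 6, 't': 3, 'v': 7, 'k': 8}
m['g'] = m['t']+1 = 4 → {'h': 0, 'g': 4, 't': 3, 'v': 7, 'k': 8}
m['h'] = 0+2 = 2 → {'h': 2, 'g': 4, 't': 3, 'v': 7, 'k': 8}

{'h': 2, 'g': 4, 't': 3, 'v': 7, 'k': 8}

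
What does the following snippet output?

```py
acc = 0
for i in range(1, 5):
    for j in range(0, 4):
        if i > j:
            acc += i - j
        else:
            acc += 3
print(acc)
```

38

i=1,j=0: 1>0, acc = 0+1 = 1
i=1,j=1: not 1>1, acc = 1+3 = 4
i=1,j=2: not 1>2, acc = 4+3 = 7
i=1,j=3: not 1>3, acc = 7+3 = 10
i=2,j=0: 2>0, acc = 10+2 = 12
i=2,j=1: 2>1, acc = 12+1 = 13
i=2,j=2: not 2>2, acc = 13+3 = 16
i=2,j=3: not 2>3, acc = 16+3 = 19
i=3,j=0: 3>0, acc = 19+3 = 22
i=3,j=1: 3>1, acc = 22+2 = 24
i=3,j=2: 3>2, acc = 24+1 = 25
i=3,j=3: not 3>3, acc = 25+3 = 28
i=4,j=0: 4>0, acc = 28+4 = 32
i=4,j=1: 4>1, acc = 32+3 = 35
i=4,j=2: 4>2, acc = 35+2 = 37
i=4,j=3: 4>3, acc = 37+1 = 38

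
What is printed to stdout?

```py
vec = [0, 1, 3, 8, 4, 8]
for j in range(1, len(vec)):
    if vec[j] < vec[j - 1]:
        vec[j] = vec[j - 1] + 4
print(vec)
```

[0, 1, 3, 8, 12, 16]

j=1: 1>=0, unchanged → [0, 1, 3, 8, 4, 8]
j=2: 3>=1, unchanged → [0, 1, 3, 8, 4, 8]
j=3: 8>=3, unchanged → [0, 1, 3, 8, 4, 8]
j=4: 4<8, vec[4] = 8+4 = 12 → [0, 1, 3, 8, 12, 8]
j=5: 8<12, vec[5] = 12+4 = 16 → [0, 1, 3, 8, 12, 16]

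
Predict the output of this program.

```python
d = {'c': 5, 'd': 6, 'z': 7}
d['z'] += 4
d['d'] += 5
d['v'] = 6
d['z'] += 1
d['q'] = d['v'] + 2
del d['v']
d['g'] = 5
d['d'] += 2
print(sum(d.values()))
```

43

d['z'] = 7+4 = 11 → {'c': 5, 'd': 6, 'z': 11}
d['d'] = 6+5 = 11 → {'c': 5, 'd': 11, 'z': 11}
d['v'] = 6 → {'c': 5, 'd': 11, 'z': 11, 'v': 6}
d['z'] = 11+1 = 12 → {'c': 5, 'd': 11, 'z': 12, 'v': 6}
d['q'] = d['v']+2 = 8 → {'c': 5, 'd': 11, 'z': 12, 'v': 6, 'q': 8}
del 'v' → {'c': 5, 'd': 11, 'z': 12, 'q': 8}
d['g'] = 5 → {'c': 5, 'd': 11, 'z': 12, 'q': 8, 'g': 5}
d['d'] = 11+2 = 13 → {'c': 5, 'd': 13, 'z': 12, 'q': 8, 'g': 5}
sum of values = 43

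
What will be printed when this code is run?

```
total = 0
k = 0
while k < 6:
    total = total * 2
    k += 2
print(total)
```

k=0: total = 0*2 = 0
k=2: total = 0*2 = 0
k=4: total = 0*2 = 0

0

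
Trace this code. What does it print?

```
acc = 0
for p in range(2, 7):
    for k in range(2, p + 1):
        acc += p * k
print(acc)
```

p=2,k=2: acc = 0+4 = 4
p=3,k=2: acc = 4+6 = 10
p=3,k=3: acc = 10+9 = 19
p=4,k=2: acc = 19+8 = 27
p=4,k=3: acc = 27+12 = 39
p=4,k=4: acc = 39+16 = 55
p=5,k=2: acc = 55+10 = 65
p=5,k=3: acc = 65+15 = 80
p=5,k=4: acc = 80+20 = 100
p=5,k=5: acc = 100+25 = 125
p=6,k=2: acc = 125+12 = 137
p=6,k=3: acc = 137+18 = 155
p=6,k=4: acc = 155+24 = 179
p=6,k=5: acc = 179+30 = 209
p=6,k=6: acc = 209+36 = 245

245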